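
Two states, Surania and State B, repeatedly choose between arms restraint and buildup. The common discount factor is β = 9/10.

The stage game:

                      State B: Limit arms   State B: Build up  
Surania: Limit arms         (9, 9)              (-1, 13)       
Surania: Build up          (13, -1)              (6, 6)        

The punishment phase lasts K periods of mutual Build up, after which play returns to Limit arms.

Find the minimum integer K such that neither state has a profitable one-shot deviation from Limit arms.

2

Need Σ_{k=1}^{K} β^k ≥ (13−9)/(9−6) = 1.3333 at β = 9/10.
At K = 1 the sum is 0.9000 < 1.3333; at K = 2 it is 1.7100 ≥ 1.3333.
So the minimum punishment length is K = 2.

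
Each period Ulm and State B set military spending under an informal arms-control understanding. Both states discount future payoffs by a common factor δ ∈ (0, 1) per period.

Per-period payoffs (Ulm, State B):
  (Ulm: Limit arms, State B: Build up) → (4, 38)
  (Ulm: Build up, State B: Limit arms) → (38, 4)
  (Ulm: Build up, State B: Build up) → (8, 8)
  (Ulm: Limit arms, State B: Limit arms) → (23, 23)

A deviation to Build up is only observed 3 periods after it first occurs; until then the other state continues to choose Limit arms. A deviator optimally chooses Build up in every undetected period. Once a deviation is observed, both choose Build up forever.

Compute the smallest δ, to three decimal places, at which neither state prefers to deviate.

A deviator earns 38 for 3 periods, then 8 forever; cooperating earns 23 forever. Multiplying the IC by (1−δ):
23 ≥ 38(1−δ^3) + 8δ^3, so 30·δ^3 ≥ 15 and δ^3 ≥ 1/2.
δ ≥ (1/2)^(1/3) ≈ 0.794.

0.794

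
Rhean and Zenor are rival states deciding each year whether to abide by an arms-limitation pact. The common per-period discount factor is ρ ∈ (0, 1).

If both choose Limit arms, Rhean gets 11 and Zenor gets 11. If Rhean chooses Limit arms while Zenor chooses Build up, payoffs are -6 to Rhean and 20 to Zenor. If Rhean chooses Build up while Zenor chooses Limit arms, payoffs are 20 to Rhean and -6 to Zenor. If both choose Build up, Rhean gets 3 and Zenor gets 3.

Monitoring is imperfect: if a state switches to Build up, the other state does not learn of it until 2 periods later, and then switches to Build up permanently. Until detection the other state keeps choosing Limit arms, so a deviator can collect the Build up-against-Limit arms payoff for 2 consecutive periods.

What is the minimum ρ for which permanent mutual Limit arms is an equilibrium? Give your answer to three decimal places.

A deviator earns 20 for 2 periods, then 3 forever; cooperating earns 11 forever. Multiplying the IC by (1−ρ):
11 ≥ 20(1−ρ^2) + 3ρ^2, so 17·ρ^2 ≥ 9 and ρ^2 ≥ 9/17.
ρ ≥ (9/17)^(1/2) ≈ 0.728.

0.728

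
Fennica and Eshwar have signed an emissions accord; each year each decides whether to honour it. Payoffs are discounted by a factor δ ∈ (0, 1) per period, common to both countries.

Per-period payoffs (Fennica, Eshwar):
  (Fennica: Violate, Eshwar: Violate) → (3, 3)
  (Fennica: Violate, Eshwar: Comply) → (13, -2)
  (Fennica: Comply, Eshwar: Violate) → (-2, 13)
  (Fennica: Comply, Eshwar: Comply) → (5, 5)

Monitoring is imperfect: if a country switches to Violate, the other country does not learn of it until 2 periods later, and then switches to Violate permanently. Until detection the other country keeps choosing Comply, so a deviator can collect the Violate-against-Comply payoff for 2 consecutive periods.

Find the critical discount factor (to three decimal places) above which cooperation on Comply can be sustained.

A deviator earns 13 for 2 periods, then 3 forever; cooperating earns 5 forever. Multiplying the IC by (1−δ):
5 ≥ 13(1−δ^2) + 3δ^2, so 10·δ^2 ≥ 8 and δ^2 ≥ 4/5.
δ ≥ (4/5)^(1/2) ≈ 0.894.

0.894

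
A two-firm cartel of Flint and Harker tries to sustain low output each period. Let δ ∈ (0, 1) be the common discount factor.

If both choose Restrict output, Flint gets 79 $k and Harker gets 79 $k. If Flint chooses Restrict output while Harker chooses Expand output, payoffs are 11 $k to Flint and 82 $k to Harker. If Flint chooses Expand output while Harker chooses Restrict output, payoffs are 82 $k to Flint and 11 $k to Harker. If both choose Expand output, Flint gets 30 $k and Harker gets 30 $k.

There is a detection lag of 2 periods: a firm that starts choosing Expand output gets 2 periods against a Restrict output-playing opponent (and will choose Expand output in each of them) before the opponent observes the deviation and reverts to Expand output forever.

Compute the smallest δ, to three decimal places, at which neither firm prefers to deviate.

0.240

The best deviation is to choose Expand output for all 2 undetected periods, earning 82 each, then 30 forever once detected.
Deviation value: 82(1−δ^2)/(1−δ) + 30δ^2/(1−δ); cooperation value: 79/(1−δ).
IC: 79 ≥ 82(1−δ^2) + 30δ^2 = 82 − 52δ^2.
So δ^2 ≥ 3/52, giving δ ≥ (3/52)^(1/2) ≈ 0.240.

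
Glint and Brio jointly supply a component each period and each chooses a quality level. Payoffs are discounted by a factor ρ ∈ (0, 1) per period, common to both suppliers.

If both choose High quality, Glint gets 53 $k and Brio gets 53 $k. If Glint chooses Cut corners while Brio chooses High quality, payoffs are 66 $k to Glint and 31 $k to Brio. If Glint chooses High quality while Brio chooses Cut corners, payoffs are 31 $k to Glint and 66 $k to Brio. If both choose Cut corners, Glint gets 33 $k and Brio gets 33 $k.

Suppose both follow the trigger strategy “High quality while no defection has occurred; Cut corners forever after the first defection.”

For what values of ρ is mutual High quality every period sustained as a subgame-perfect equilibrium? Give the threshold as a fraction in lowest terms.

13/33

53/(1−ρ) ≥ 66 + 33ρ/(1−ρ)
53 ≥ 66 − 33ρ
ρ ≥ 13/33.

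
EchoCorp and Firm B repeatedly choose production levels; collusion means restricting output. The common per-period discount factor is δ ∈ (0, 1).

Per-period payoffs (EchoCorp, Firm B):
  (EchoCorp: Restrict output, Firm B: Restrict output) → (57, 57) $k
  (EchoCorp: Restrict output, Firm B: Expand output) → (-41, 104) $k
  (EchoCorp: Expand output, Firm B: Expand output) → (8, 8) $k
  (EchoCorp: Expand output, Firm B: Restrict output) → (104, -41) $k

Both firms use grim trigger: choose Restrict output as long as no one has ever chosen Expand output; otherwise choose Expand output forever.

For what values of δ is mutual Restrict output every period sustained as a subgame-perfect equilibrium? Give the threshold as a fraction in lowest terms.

Under grim trigger the critical discount factor is (T−C)/(T−P) with T = 104, C = 57, P = 8.
δ* = (104−57)/(104−8) = 47/96.

47/96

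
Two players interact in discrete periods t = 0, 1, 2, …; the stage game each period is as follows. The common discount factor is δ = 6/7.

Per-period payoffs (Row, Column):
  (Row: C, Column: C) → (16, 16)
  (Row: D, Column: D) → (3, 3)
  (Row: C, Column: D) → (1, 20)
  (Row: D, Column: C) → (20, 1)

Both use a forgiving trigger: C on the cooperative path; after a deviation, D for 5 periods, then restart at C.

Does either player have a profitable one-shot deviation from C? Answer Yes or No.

Comparing payoff streams over the 6 periods until play realigns: cooperate → 16(1+δ+…+δ^5); deviate → 20 + 3(δ+…+δ^5).
Cooperation is sustained iff (16−3)(δ+…+δ^5) ≥ 20−16.
δ+…+δ^5 = 6/7·(1−(6/7)^5)/(1−6/7) = 3.2240, and (20−16)/(16−3) = 0.3077.
3.2240 ≥ 0.3077, so cooperation is sustainable.

No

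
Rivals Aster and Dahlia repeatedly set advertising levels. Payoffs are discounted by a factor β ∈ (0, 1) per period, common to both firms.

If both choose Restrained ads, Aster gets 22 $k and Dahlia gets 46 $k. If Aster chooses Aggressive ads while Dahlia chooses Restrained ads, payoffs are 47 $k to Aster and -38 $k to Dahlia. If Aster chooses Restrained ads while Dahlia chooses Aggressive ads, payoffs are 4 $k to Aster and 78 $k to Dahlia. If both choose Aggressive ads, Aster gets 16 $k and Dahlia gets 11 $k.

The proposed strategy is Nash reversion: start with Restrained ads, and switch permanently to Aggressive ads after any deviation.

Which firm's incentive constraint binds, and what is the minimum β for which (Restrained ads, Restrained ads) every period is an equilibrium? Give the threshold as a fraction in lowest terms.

Aster; β ≥ 25/31

Aster: cooperation gives 22 each period; deviation gives 47 once then 16 forever.
  22/(1−β) ≥ 47 + 16β/(1−β) ⇒ β ≥ 25/31.
Dahlia: cooperation gives 46 each period; deviation gives 78 once then 11 forever.
  β ≥ 32/67.
Both must hold, so the binding constraint is Aster's: β ≥ 25/31.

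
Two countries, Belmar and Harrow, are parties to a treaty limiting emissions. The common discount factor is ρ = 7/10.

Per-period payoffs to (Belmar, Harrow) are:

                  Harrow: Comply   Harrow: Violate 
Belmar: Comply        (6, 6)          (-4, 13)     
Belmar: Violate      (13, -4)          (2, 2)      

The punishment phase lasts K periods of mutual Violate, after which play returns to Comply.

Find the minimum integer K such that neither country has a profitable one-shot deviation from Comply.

Need Σ_{k=1}^{K} ρ^k ≥ (13−6)/(6−2) = 1.7500 at ρ = 7/10.
At K = 3 the sum is 1.5330 < 1.7500; at K = 4 it is 1.7731 ≥ 1.7500.
So the minimum punishment length is K = 4.

4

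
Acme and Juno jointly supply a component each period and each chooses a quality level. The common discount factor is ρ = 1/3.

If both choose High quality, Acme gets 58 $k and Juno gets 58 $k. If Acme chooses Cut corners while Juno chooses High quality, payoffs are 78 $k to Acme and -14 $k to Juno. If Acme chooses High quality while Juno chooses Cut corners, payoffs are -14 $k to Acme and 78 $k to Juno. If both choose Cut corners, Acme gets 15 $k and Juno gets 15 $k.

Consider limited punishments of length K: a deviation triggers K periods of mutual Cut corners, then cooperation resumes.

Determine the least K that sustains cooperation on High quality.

IC: ρ(1−ρ^K)/(1−ρ) ≥ (78−58)/(58−15) = 20/43.
With ρ = 1/3: need 1 − ρ^K ≥ 20/43·(1−1/3)/(1/3), i.e. ρ^K ≤ 0.0698.
Since (1/3)^2 = 0.1111 and (1/3)^3 = 0.0370, the smallest such K is 3.

3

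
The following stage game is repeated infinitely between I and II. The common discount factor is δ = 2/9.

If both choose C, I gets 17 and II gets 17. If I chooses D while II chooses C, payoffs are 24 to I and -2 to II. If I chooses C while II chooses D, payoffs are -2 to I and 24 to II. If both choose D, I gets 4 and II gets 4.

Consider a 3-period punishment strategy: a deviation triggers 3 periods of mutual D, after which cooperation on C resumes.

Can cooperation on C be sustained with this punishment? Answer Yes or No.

No

Comparing payoff streams over the 4 periods until play realigns: cooperate → 17(1+δ+…+δ^3); deviate → 24 + 4(δ+…+δ^3).
Cooperation is sustained iff (17−4)(δ+…+δ^3) ≥ 24−17.
δ+…+δ^3 = 2/9·(1−(2/9)^3)/(1−2/9) = 0.2826, and (24−17)/(17−4) = 0.5385.
0.2826 < 0.5385, so cooperation is not sustainable.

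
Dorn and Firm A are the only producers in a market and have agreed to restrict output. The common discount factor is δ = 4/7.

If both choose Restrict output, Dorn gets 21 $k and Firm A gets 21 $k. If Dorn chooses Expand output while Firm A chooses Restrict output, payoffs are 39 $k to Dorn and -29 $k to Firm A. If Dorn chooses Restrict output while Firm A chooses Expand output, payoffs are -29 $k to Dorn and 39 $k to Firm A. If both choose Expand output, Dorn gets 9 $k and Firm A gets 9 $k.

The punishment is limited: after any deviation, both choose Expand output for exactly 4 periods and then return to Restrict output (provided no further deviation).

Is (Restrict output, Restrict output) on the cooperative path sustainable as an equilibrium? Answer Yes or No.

A one-shot deviation gives 39 now, then 9 for 4 periods, then back to 21.
Gain from deviating: (39−21) today; loss: (21−9) in each of the next 4 periods.
No-deviation condition: (21−9)(δ+…+δ^4) ≥ 39−21, i.e. δ+…+δ^4 ≥ 3/2.
At δ = 4/7: δ+…+δ^4 = 1.1912 < 1.5000.
So cooperation is not sustainable.

No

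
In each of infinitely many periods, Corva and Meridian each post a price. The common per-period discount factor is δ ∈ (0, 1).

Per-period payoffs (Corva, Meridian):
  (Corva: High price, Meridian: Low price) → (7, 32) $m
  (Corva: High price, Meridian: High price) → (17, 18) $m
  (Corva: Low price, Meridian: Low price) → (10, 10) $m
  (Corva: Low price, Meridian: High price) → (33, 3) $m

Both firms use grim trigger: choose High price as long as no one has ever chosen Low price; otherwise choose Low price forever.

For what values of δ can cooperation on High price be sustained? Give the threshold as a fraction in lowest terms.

Corva's threshold: (33−17)/(33−10) = 16/23.
Meridian's threshold: (32−18)/(32−10) = 7/11.
16/23 > 7/11, so Corva binds and δ* = 16/23.

16/23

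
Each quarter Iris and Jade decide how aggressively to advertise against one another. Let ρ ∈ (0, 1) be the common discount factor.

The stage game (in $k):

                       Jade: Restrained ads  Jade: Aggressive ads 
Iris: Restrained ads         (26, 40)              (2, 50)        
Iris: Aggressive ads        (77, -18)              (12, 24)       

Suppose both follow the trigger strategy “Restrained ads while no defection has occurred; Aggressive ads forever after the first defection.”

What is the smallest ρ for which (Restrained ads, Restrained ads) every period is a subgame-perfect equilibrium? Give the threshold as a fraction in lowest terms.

Iris: cooperation gives 26 each period; deviation gives 77 once then 12 forever.
  26/(1−ρ) ≥ 77 + 12ρ/(1−ρ) ⇒ ρ ≥ 51/65.
Jade: cooperation gives 40 each period; deviation gives 50 once then 24 forever.
  ρ ≥ 10/26 = 5/13.
Both must hold, so the binding constraint is Iris's: ρ ≥ 51/65.

51/65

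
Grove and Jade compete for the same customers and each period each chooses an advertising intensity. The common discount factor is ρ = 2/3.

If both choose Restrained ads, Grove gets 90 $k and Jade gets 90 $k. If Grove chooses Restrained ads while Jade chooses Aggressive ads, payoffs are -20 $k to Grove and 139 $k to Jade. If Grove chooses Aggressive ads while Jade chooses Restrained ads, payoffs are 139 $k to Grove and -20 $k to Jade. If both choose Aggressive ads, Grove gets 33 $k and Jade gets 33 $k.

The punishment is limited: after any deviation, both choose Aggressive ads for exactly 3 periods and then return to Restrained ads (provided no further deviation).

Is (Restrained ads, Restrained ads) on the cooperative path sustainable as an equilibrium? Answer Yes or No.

A one-shot deviation gives 139 now, then 33 for 3 periods, then back to 90.
Gain from deviating: (139−90) today; loss: (90−33) in each of the next 3 periods.
No-deviation condition: (90−33)(ρ+…+ρ^3) ≥ 139−90, i.e. ρ+…+ρ^3 ≥ 49/57.
At ρ = 2/3: ρ+…+ρ^3 = 1.4074 ≥ 0.8596.
So cooperation is sustainable.

Yes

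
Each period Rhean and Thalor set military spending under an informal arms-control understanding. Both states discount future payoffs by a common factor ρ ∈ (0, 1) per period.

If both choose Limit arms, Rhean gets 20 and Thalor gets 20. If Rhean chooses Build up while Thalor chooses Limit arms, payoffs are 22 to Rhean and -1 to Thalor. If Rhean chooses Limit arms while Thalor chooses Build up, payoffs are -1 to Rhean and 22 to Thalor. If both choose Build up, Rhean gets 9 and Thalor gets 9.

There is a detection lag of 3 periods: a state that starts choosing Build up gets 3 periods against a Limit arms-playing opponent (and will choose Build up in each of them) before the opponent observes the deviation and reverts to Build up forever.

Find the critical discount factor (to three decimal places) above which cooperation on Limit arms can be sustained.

0.536

The best deviation is to choose Build up for all 3 undetected periods, earning 22 each, then 9 forever once detected.
Deviation value: 22(1−ρ^3)/(1−ρ) + 9ρ^3/(1−ρ); cooperation value: 20/(1−ρ).
IC: 20 ≥ 22(1−ρ^3) + 9ρ^3 = 22 − 13ρ^3.
So ρ^3 ≥ 2/13, giving ρ ≥ (2/13)^(1/3) ≈ 0.536.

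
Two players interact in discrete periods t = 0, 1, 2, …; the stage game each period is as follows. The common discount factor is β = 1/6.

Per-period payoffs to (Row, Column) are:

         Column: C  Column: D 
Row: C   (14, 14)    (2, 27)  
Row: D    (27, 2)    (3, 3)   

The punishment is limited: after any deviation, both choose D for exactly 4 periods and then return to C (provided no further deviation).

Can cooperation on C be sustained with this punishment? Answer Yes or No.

No

A one-shot deviation gives 27 now, then 3 for 4 periods, then back to 14.
Gain from deviating: (27−14) today; loss: (14−3) in each of the next 4 periods.
No-deviation condition: (14−3)(β+…+β^4) ≥ 27−14, i.e. β+…+β^4 ≥ 13/11.
At β = 1/6: β+…+β^4 = 0.1998 < 1.1818.
So cooperation is not sustainable.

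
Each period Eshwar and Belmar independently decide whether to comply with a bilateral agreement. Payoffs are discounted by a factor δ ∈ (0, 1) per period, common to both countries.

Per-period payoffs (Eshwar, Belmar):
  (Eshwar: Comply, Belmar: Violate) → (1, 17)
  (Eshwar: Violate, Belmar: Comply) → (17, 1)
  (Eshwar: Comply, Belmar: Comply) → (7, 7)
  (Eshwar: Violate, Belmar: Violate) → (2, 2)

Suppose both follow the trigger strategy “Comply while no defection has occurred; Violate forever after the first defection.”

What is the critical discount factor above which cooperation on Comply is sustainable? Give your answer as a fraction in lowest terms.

2/3

7/(1−δ) ≥ 17 + 2δ/(1−δ)
7 ≥ 17 − 15δ
δ ≥ 10/15 = 2/3.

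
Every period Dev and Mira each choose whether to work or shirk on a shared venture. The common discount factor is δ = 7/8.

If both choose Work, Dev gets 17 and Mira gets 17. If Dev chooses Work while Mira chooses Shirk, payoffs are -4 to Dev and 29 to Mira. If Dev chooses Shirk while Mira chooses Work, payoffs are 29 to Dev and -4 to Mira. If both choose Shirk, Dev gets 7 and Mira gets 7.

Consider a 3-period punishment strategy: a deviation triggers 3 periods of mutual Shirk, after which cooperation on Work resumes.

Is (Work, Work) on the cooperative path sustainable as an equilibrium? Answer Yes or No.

Comparing payoff streams over the 4 periods until play realigns: cooperate → 17(1+δ+…+δ^3); deviate → 29 + 7(δ+…+δ^3).
Cooperation is sustained iff (17−7)(δ+…+δ^3) ≥ 29−17.
δ+…+δ^3 = 7/8·(1−(7/8)^3)/(1−7/8) = 2.3105, and (29−17)/(17−7) = 1.2000.
2.3105 ≥ 1.2000, so cooperation is sustainable.

Yes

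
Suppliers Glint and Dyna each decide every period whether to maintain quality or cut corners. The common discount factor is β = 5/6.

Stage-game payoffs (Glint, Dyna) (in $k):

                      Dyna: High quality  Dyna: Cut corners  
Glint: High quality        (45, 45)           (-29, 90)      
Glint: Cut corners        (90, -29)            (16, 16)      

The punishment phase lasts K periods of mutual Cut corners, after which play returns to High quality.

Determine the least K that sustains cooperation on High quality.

IC: β(1−β^K)/(1−β) ≥ (90−45)/(45−16) = 45/29.
With β = 5/6: need 1 − β^K ≥ 45/29·(1−5/6)/(5/6), i.e. β^K ≤ 0.6897.
Since (5/6)^2 = 0.6944 and (5/6)^3 = 0.5787, the smallest such K is 3.

3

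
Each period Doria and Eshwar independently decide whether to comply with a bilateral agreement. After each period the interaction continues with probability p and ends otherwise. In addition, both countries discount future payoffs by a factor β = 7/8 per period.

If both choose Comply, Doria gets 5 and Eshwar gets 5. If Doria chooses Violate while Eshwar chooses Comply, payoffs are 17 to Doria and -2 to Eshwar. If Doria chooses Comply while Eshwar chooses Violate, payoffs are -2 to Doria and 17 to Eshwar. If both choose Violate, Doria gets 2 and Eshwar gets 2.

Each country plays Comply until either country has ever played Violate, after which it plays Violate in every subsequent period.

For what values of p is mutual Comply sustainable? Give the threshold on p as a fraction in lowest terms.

32/35

With continuation probability p and discount β, the effective per-period discount factor is βp.
Grim-trigger IC: βp ≥ (17−5)/(17−2) = 4/5.
So p ≥ (4/5)/(7/8) = 32/35.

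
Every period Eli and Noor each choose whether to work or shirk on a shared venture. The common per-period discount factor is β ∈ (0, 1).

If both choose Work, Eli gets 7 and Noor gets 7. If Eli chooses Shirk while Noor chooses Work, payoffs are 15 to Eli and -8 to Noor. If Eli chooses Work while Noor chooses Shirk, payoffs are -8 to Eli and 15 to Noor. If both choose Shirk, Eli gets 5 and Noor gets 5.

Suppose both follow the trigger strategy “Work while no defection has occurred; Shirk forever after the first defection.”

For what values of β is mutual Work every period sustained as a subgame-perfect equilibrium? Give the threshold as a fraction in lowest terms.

4/5

Cooperation forever yields 7 each period: 7/(1−β).
Deviating yields 15 once, then 5 forever: 15 + 5β/(1−β).
No profitable deviation requires 7/(1−β) ≥ 15 + 5β/(1−β).
Multiplying by (1−β): 7 ≥ 15(1−β) + 5β = 15 − 10β.
So 10β ≥ 8, i.e. β ≥ 8/10 = 4/5.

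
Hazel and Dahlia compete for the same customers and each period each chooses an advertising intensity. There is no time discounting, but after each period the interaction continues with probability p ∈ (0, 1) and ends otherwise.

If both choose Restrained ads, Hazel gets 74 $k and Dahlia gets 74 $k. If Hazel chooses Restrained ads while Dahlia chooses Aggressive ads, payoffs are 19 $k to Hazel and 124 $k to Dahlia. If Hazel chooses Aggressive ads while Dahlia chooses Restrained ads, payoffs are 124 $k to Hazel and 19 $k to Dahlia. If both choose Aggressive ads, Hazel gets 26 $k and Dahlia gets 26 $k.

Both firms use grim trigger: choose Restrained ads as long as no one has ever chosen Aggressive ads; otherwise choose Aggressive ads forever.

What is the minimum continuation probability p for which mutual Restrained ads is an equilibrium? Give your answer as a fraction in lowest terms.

With no time discounting, the continuation probability p plays the role of the discount factor.
Grim-trigger IC: 74/(1−p) ≥ 124 + 26p/(1−p) ⇒ p ≥ (124−74)/(124−26) = 25/49.

25/49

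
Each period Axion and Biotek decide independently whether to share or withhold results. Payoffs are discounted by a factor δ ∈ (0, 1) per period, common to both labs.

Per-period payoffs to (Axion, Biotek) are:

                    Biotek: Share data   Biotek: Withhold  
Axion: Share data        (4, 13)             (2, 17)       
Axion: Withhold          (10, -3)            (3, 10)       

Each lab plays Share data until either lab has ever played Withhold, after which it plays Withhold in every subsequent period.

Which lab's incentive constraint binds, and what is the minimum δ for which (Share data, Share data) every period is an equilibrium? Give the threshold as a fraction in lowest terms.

Axion's threshold: (10−4)/(10−3) = 6/7.
Biotek's threshold: (17−13)/(17−10) = 4/7.
6/7 > 4/7, so Axion binds and δ* = 6/7.

Axion; δ ≥ 6/7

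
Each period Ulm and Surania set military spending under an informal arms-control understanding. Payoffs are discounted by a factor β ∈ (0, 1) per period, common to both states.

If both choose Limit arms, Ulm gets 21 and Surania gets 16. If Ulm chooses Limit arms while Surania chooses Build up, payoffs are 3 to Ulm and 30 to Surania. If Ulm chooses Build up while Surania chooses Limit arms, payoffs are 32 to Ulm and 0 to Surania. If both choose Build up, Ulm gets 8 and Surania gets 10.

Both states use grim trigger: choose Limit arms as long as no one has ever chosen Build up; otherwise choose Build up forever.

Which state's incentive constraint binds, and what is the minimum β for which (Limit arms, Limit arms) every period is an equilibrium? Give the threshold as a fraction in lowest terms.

Ulm: cooperation gives 21 each period; deviation gives 32 once then 8 forever.
  21/(1−β) ≥ 32 + 8β/(1−β) ⇒ β ≥ 11/24.
Surania: cooperation gives 16 each period; deviation gives 30 once then 10 forever.
  β ≥ 14/20 = 7/10.
Both must hold, so the binding constraint is Surania's: β ≥ 7/10.

Surania; β ≥ 7/10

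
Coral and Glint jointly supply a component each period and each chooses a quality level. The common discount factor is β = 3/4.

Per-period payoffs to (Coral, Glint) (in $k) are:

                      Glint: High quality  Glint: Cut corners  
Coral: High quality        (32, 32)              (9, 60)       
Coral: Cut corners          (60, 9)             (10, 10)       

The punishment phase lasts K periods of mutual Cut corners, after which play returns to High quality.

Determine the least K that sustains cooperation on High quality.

IC: β(1−β^K)/(1−β) ≥ (60−32)/(32−10) = 14/11.
With β = 3/4: need 1 − β^K ≥ 14/11·(1−3/4)/(3/4), i.e. β^K ≤ 0.5758.
Since (3/4)^1 = 0.7500 and (3/4)^2 = 0.5625, the smallest such K is 2.

2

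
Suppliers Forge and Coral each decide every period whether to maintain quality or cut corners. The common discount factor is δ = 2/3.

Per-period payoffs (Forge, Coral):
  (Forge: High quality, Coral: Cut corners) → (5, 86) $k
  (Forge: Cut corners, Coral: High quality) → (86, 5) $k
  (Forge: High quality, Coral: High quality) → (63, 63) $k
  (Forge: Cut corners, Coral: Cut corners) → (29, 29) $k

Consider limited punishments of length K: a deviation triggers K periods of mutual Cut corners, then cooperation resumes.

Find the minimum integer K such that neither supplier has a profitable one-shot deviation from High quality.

No profitable deviation requires (63−29)(δ+…+δ^K) ≥ 86−63, i.e. δ+…+δ^K ≥ 23/34 ≈ 0.6765.
With δ = 2/3, the partial sums are K=1: 0.6667, K=2: 1.1111.
K = 2 is the first length at which the sum reaches 0.6765.

2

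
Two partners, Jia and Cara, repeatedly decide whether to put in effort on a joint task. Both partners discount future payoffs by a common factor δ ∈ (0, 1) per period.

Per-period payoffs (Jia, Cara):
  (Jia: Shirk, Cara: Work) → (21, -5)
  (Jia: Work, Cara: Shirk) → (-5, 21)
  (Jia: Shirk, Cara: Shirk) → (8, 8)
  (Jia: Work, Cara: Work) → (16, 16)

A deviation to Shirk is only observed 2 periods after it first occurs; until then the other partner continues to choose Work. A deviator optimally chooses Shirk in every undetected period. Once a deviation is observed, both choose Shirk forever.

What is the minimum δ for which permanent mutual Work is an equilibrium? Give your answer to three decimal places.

0.620

Deviating for the 2 undetected periods gains 21−16 = 5 per period over cooperation, then loses 16−8 = 8 per period forever once punishment starts.
Gain: 5(1 + δ + … + δ^1); loss: 8·δ^2/(1−δ).
No profitable deviation ⇔ 5(1−δ^2) ≤ 8·δ^2, i.e. δ^2 ≥ 5/(5+8) = 5/13.
Hence δ ≥ (5/13)^(1/2) ≈ 0.620.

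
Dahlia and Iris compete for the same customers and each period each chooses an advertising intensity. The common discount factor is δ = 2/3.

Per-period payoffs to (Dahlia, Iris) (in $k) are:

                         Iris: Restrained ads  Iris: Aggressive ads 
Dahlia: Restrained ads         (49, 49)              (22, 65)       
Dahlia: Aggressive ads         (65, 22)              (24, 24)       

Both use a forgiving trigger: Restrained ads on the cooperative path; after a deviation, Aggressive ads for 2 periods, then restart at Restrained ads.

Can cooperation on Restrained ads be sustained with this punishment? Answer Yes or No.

IC: δ+…+δ^2 ≥ (65−49)/(49−24) = 16/25.
At δ = 2/3: partial sum = 1.1111 ≥ 0.6400. Cooperation sustainable.

Yes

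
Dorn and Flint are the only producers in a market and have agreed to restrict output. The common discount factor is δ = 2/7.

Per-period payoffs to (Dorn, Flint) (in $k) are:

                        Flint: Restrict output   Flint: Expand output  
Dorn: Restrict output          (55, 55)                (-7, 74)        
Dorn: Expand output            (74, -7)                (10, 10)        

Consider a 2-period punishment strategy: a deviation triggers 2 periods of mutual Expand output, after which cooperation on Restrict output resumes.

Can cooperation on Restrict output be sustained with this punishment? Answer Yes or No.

No

A one-shot deviation gives 74 now, then 10 for 2 periods, then back to 55.
Gain from deviating: (74−55) today; loss: (55−10) in each of the next 2 periods.
No-deviation condition: (55−10)(δ+…+δ^2) ≥ 74−55, i.e. δ+…+δ^2 ≥ 19/45.
At δ = 2/7: δ+…+δ^2 = 0.3673 < 0.4222.
So cooperation is not sustainable.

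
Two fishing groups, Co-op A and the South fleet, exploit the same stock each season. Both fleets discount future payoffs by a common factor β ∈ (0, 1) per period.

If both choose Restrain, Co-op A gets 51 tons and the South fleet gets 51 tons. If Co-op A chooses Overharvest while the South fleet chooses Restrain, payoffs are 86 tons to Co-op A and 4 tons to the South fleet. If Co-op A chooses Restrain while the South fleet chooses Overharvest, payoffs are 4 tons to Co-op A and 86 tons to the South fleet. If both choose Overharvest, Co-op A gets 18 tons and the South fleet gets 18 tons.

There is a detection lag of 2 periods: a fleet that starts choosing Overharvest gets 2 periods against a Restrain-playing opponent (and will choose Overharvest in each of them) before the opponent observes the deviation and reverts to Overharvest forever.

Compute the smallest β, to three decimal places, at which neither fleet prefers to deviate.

0.717

A deviator earns 86 for 2 periods, then 18 forever; cooperating earns 51 forever. Multiplying the IC by (1−β):
51 ≥ 86(1−β^2) + 18β^2, so 68·β^2 ≥ 35 and β^2 ≥ 35/68.
β ≥ (35/68)^(1/2) ≈ 0.717.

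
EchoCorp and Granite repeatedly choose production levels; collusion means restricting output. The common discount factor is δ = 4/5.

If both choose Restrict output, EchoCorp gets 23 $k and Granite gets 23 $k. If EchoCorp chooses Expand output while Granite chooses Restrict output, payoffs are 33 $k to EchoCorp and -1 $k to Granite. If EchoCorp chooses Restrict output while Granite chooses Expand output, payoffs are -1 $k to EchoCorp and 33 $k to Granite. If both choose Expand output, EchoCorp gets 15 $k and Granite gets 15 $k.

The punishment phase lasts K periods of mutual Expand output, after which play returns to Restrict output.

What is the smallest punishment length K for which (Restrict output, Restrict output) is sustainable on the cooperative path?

2

Need Σ_{k=1}^{K} δ^k ≥ (33−23)/(23−15) = 1.2500 at δ = 4/5.
At K = 1 the sum is 0.8000 < 1.2500; at K = 2 it is 1.4400 ≥ 1.2500.
So the minimum punishment length is K = 2.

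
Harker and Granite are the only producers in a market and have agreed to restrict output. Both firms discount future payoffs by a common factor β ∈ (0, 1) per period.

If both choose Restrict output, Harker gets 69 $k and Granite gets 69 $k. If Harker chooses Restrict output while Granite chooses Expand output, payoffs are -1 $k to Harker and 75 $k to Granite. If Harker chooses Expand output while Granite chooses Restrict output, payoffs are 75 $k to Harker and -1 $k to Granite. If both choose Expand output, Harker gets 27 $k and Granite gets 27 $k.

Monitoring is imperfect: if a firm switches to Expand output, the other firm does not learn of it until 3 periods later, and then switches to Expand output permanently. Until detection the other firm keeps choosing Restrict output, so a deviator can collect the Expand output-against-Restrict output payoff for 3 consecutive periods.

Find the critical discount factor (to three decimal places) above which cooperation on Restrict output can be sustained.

The best deviation is to choose Expand output for all 3 undetected periods, earning 75 each, then 27 forever once detected.
Deviation value: 75(1−β^3)/(1−β) + 27β^3/(1−β); cooperation value: 69/(1−β).
IC: 69 ≥ 75(1−β^3) + 27β^3 = 75 − 48β^3.
So β^3 ≥ 6/48 = 1/8, giving β ≥ (1/8)^(1/3) ≈ 0.500.

0.500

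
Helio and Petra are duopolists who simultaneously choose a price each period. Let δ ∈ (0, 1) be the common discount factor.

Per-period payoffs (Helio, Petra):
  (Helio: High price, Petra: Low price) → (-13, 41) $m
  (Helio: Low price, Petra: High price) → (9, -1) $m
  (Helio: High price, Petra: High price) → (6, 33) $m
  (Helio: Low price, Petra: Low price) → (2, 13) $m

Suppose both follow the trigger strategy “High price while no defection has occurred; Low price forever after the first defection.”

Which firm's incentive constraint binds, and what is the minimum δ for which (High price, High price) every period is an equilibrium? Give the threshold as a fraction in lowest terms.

Helio; δ ≥ 3/7

Helio: cooperation gives 6 each period; deviation gives 9 once then 2 forever.
  6/(1−δ) ≥ 9 + 2δ/(1−δ) ⇒ δ ≥ 3/7.
Petra: cooperation gives 33 each period; deviation gives 41 once then 13 forever.
  δ ≥ 8/28 = 2/7.
Both must hold, so the binding constraint is Helio's: δ ≥ 3/7.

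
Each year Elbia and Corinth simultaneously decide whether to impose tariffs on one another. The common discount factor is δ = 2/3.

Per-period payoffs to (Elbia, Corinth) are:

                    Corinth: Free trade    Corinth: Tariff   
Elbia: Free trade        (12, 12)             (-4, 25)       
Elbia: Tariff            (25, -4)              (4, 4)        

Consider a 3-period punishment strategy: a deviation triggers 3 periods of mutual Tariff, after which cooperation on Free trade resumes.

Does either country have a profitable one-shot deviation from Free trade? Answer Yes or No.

Yes

IC: δ+…+δ^3 ≥ (25−12)/(12−4) = 13/8.
At δ = 2/3: partial sum = 1.4074 < 1.6250. Cooperation not sustainable.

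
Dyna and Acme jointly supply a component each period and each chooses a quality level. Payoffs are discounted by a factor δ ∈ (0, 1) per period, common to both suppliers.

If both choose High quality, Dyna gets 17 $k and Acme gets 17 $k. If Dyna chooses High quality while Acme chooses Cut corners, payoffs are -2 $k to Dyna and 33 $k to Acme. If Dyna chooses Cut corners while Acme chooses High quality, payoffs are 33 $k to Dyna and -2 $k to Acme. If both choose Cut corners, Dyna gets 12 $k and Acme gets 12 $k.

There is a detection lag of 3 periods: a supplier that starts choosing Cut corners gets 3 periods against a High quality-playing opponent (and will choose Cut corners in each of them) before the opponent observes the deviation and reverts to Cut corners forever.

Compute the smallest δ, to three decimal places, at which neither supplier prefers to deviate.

0.913

Deviating for the 3 undetected periods gains 33−17 = 16 per period over cooperation, then loses 17−12 = 5 per period forever once punishment starts.
Gain: 16(1 + δ + … + δ^2); loss: 5·δ^3/(1−δ).
No profitable deviation ⇔ 16(1−δ^3) ≤ 5·δ^3, i.e. δ^3 ≥ 16/(16+5) = 16/21.
Hence δ ≥ (16/21)^(1/3) ≈ 0.913.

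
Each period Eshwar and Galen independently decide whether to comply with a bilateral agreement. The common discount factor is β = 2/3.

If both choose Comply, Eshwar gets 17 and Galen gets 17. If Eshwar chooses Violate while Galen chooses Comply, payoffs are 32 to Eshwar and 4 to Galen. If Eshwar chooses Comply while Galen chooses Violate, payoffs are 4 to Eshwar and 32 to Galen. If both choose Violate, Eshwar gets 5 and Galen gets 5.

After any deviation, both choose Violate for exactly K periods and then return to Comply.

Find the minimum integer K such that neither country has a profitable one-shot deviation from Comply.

3

Need Σ_{k=1}^{K} β^k ≥ (32−17)/(17−5) = 1.2500 at β = 2/3.
At K = 2 the sum is 1.1111 < 1.2500; at K = 3 it is 1.4074 ≥ 1.2500.
So the minimum punishment length is K = 3.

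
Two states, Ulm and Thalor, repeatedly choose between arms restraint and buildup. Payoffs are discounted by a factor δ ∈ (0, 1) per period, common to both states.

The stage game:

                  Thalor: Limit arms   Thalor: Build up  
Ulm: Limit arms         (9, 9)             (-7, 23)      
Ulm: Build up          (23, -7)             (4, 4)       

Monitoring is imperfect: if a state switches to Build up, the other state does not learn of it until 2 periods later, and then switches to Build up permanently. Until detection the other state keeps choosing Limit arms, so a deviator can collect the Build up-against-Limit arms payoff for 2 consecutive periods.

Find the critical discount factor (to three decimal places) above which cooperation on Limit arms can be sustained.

Deviating for the 2 undetected periods gains 23−9 = 14 per period over cooperation, then loses 9−4 = 5 per period forever once punishment starts.
Gain: 14(1 + δ + … + δ^1); loss: 5·δ^2/(1−δ).
No profitable deviation ⇔ 14(1−δ^2) ≤ 5·δ^2, i.e. δ^2 ≥ 14/(14+5) = 14/19.
Hence δ ≥ (14/19)^(1/2) ≈ 0.858.

0.858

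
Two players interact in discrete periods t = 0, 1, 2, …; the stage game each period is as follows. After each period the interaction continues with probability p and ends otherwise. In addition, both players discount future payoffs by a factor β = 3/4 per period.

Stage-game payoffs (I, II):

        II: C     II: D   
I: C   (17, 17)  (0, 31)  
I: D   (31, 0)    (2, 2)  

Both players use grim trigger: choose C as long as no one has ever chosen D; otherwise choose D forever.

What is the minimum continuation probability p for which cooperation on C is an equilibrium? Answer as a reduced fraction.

With continuation probability p and discount β, the effective per-period discount factor is βp.
Grim-trigger IC: βp ≥ (31−17)/(31−2) = 14/29.
So p ≥ (14/29)/(3/4) = 56/87.

56/87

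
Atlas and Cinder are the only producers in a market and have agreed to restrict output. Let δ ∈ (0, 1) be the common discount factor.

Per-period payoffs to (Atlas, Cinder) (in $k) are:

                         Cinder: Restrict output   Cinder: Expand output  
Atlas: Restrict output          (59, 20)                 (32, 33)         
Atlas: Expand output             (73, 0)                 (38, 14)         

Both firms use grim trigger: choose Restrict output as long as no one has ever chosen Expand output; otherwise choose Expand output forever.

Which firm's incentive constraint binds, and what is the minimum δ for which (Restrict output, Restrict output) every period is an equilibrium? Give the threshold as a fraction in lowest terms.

Atlas's threshold: (73−59)/(73−38) = 2/5.
Cinder's threshold: (33−20)/(33−14) = 13/19.
2/5 < 13/19, so Cinder binds and δ* = 13/19.

Cinder; δ ≥ 13/19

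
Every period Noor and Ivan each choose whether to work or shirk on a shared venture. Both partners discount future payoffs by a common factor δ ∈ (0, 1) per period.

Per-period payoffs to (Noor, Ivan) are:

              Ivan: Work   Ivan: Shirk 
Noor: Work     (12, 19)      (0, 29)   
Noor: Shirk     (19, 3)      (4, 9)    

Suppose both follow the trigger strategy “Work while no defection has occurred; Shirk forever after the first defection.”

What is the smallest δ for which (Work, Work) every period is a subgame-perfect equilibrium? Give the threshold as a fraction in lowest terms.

1/2

For Noor: deviation gain 19−12 = 7, per-period punishment loss 12−4 = 8. IC gives δ ≥ 7/15.
For Ivan: gain 10, loss 10 per period, so δ ≥ 10/20 = 1/2.
The tighter constraint is Ivan's, so cooperation needs δ ≥ 1/2.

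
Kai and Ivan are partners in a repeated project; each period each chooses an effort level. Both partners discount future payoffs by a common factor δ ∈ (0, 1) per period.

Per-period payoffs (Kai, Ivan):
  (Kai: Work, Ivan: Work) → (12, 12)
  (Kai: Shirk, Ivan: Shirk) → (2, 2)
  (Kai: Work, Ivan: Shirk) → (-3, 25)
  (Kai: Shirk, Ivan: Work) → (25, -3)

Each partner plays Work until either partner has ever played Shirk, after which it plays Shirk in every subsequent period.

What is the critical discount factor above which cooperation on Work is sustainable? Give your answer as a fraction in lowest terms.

13/23

12/(1−δ) ≥ 25 + 2δ/(1−δ)
12 ≥ 25 − 23δ
δ ≥ 13/23.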